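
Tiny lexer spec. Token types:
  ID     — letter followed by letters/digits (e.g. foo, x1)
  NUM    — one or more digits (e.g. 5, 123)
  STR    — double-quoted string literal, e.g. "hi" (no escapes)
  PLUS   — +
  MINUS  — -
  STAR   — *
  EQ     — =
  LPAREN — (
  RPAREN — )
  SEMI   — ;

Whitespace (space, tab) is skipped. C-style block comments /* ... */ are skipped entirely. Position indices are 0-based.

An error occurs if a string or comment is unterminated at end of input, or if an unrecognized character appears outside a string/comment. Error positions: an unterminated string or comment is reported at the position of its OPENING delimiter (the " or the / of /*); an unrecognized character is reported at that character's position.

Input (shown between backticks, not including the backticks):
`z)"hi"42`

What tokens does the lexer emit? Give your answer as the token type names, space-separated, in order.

Answer: ID RPAREN STR NUM

Derivation:
pos=0: emit ID 'z' (now at pos=1)
pos=1: emit RPAREN ')'
pos=2: enter STRING mode
pos=2: emit STR "hi" (now at pos=6)
pos=6: emit NUM '42' (now at pos=8)
DONE. 4 tokens: [ID, RPAREN, STR, NUM]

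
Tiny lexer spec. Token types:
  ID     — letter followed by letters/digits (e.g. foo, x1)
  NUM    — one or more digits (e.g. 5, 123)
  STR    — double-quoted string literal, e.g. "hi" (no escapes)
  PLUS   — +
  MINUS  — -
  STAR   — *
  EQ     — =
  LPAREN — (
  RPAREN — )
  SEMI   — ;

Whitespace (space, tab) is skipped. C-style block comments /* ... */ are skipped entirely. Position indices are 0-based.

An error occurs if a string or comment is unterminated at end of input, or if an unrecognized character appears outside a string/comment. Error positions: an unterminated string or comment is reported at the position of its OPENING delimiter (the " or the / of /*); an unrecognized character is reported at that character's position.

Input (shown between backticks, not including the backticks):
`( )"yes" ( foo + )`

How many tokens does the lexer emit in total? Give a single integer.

pos=0: emit LPAREN '('
pos=2: emit RPAREN ')'
pos=3: enter STRING mode
pos=3: emit STR "yes" (now at pos=8)
pos=9: emit LPAREN '('
pos=11: emit ID 'foo' (now at pos=14)
pos=15: emit PLUS '+'
pos=17: emit RPAREN ')'
DONE. 7 tokens: [LPAREN, RPAREN, STR, LPAREN, ID, PLUS, RPAREN]

Answer: 7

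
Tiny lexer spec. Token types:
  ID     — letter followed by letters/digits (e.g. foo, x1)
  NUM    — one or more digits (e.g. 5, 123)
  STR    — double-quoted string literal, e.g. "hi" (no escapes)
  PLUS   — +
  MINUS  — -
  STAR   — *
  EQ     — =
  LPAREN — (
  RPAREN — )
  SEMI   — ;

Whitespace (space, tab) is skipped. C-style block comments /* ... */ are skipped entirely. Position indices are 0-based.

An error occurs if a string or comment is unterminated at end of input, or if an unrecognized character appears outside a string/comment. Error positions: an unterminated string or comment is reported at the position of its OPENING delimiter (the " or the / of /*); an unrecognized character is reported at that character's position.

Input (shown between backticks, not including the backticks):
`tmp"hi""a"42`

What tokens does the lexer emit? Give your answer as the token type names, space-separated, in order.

pos=0: emit ID 'tmp' (now at pos=3)
pos=3: enter STRING mode
pos=3: emit STR "hi" (now at pos=7)
pos=7: enter STRING mode
pos=7: emit STR "a" (now at pos=10)
pos=10: emit NUM '42' (now at pos=12)
DONE. 4 tokens: [ID, STR, STR, NUM]

Answer: ID STR STR NUM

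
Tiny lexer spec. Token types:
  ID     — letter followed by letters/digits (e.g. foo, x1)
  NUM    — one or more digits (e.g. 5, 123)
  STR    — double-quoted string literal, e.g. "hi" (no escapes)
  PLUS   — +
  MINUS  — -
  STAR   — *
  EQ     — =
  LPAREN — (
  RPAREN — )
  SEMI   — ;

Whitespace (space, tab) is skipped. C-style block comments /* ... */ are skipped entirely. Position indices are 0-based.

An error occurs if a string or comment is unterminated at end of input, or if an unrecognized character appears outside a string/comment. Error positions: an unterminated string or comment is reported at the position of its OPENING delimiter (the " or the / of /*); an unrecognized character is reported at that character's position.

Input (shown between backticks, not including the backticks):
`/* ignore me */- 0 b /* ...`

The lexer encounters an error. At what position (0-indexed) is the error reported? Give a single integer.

pos=0: enter COMMENT mode (saw '/*')
exit COMMENT mode (now at pos=15)
pos=15: emit MINUS '-'
pos=17: emit NUM '0' (now at pos=18)
pos=19: emit ID 'b' (now at pos=20)
pos=21: enter COMMENT mode (saw '/*')
pos=21: ERROR — unterminated comment (reached EOF)

Answer: 21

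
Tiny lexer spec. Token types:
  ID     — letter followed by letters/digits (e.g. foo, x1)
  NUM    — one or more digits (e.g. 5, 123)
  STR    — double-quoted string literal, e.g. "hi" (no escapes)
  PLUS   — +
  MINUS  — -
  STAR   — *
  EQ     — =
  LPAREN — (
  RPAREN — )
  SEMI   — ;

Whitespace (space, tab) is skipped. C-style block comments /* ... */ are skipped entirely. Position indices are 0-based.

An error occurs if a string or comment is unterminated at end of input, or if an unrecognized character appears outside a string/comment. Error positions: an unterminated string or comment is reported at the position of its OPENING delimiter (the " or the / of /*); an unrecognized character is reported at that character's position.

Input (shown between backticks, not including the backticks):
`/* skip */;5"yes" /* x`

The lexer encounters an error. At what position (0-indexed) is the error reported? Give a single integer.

Answer: 18

Derivation:
pos=0: enter COMMENT mode (saw '/*')
exit COMMENT mode (now at pos=10)
pos=10: emit SEMI ';'
pos=11: emit NUM '5' (now at pos=12)
pos=12: enter STRING mode
pos=12: emit STR "yes" (now at pos=17)
pos=18: enter COMMENT mode (saw '/*')
pos=18: ERROR — unterminated comment (reached EOF)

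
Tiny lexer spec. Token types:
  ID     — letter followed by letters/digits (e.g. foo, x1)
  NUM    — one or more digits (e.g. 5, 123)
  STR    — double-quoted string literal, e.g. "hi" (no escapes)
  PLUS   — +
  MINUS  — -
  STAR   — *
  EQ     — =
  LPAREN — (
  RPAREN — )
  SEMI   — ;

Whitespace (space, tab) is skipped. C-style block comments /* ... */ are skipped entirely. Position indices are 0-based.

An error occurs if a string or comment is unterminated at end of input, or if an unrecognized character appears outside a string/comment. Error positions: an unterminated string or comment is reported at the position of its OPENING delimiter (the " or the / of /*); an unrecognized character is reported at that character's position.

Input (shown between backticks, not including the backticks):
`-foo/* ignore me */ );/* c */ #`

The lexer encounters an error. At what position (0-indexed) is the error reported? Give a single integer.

pos=0: emit MINUS '-'
pos=1: emit ID 'foo' (now at pos=4)
pos=4: enter COMMENT mode (saw '/*')
exit COMMENT mode (now at pos=19)
pos=20: emit RPAREN ')'
pos=21: emit SEMI ';'
pos=22: enter COMMENT mode (saw '/*')
exit COMMENT mode (now at pos=29)
pos=30: ERROR — unrecognized char '#'

Answer: 30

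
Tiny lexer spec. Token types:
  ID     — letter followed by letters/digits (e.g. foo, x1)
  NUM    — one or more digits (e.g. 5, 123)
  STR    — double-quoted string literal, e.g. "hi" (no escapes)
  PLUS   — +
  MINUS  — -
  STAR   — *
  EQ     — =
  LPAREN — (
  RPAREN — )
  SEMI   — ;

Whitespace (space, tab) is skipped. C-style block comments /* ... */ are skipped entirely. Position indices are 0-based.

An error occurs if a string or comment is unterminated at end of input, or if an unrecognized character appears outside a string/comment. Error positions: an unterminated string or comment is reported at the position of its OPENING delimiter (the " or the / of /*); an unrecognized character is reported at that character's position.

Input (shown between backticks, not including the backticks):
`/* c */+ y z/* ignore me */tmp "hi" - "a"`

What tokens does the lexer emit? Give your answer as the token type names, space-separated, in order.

pos=0: enter COMMENT mode (saw '/*')
exit COMMENT mode (now at pos=7)
pos=7: emit PLUS '+'
pos=9: emit ID 'y' (now at pos=10)
pos=11: emit ID 'z' (now at pos=12)
pos=12: enter COMMENT mode (saw '/*')
exit COMMENT mode (now at pos=27)
pos=27: emit ID 'tmp' (now at pos=30)
pos=31: enter STRING mode
pos=31: emit STR "hi" (now at pos=35)
pos=36: emit MINUS '-'
pos=38: enter STRING mode
pos=38: emit STR "a" (now at pos=41)
DONE. 7 tokens: [PLUS, ID, ID, ID, STR, MINUS, STR]

Answer: PLUS ID ID ID STR MINUS STR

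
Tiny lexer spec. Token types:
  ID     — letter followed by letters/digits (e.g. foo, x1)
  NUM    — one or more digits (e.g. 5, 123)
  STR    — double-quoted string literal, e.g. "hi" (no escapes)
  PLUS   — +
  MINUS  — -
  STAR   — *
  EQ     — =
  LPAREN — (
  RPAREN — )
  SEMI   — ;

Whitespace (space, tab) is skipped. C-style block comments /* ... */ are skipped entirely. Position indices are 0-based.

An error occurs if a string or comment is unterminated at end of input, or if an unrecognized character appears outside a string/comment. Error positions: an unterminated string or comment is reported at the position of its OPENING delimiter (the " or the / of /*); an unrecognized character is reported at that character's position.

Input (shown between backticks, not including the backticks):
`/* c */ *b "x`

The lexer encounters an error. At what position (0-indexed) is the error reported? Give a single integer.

Answer: 11

Derivation:
pos=0: enter COMMENT mode (saw '/*')
exit COMMENT mode (now at pos=7)
pos=8: emit STAR '*'
pos=9: emit ID 'b' (now at pos=10)
pos=11: enter STRING mode
pos=11: ERROR — unterminated string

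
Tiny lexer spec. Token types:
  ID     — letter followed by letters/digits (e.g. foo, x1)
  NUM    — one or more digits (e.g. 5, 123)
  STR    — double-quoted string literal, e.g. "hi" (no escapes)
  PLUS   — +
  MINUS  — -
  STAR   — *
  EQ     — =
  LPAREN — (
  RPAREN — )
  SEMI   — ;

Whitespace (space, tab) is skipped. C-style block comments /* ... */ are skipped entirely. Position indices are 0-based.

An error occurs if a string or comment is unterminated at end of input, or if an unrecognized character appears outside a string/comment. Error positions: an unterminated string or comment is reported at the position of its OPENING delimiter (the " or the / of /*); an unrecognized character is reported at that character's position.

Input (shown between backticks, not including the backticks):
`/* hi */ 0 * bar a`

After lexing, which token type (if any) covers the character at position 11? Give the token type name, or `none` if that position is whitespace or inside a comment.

pos=0: enter COMMENT mode (saw '/*')
exit COMMENT mode (now at pos=8)
pos=9: emit NUM '0' (now at pos=10)
pos=11: emit STAR '*'
pos=13: emit ID 'bar' (now at pos=16)
pos=17: emit ID 'a' (now at pos=18)
DONE. 4 tokens: [NUM, STAR, ID, ID]
Position 11: char is '*' -> STAR

Answer: STAR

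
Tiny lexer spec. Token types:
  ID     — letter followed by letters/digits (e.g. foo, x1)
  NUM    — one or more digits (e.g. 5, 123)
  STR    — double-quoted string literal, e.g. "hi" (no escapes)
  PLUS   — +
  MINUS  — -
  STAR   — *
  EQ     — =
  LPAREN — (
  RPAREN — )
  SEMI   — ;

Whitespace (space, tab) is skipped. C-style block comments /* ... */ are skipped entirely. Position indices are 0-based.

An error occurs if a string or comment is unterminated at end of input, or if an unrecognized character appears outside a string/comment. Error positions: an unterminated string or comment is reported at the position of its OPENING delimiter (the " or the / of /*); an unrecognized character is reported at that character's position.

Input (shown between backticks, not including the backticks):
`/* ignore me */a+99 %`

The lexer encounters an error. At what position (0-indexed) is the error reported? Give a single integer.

Answer: 20

Derivation:
pos=0: enter COMMENT mode (saw '/*')
exit COMMENT mode (now at pos=15)
pos=15: emit ID 'a' (now at pos=16)
pos=16: emit PLUS '+'
pos=17: emit NUM '99' (now at pos=19)
pos=20: ERROR — unrecognized char '%'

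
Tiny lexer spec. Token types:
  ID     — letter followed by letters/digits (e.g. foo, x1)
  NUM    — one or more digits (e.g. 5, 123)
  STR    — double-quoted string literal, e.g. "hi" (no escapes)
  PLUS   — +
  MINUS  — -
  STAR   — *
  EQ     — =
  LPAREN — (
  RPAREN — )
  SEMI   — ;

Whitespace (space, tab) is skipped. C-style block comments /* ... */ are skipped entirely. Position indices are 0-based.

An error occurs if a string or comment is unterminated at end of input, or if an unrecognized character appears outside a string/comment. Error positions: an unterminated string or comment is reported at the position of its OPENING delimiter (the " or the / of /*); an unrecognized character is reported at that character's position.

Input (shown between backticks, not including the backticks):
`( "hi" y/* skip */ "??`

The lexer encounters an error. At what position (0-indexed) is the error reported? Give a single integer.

Answer: 19

Derivation:
pos=0: emit LPAREN '('
pos=2: enter STRING mode
pos=2: emit STR "hi" (now at pos=6)
pos=7: emit ID 'y' (now at pos=8)
pos=8: enter COMMENT mode (saw '/*')
exit COMMENT mode (now at pos=18)
pos=19: enter STRING mode
pos=19: ERROR — unterminated string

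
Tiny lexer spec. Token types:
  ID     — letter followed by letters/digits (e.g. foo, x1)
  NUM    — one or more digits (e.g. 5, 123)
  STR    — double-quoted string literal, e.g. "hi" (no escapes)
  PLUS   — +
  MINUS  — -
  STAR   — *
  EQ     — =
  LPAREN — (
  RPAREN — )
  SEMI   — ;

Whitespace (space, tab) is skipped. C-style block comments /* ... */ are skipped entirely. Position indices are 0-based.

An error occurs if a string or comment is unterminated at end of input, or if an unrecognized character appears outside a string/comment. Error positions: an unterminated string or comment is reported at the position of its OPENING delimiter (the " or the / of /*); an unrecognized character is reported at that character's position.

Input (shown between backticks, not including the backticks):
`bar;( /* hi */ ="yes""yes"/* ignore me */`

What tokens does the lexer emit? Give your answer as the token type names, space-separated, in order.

Answer: ID SEMI LPAREN EQ STR STR

Derivation:
pos=0: emit ID 'bar' (now at pos=3)
pos=3: emit SEMI ';'
pos=4: emit LPAREN '('
pos=6: enter COMMENT mode (saw '/*')
exit COMMENT mode (now at pos=14)
pos=15: emit EQ '='
pos=16: enter STRING mode
pos=16: emit STR "yes" (now at pos=21)
pos=21: enter STRING mode
pos=21: emit STR "yes" (now at pos=26)
pos=26: enter COMMENT mode (saw '/*')
exit COMMENT mode (now at pos=41)
DONE. 6 tokens: [ID, SEMI, LPAREN, EQ, STR, STR]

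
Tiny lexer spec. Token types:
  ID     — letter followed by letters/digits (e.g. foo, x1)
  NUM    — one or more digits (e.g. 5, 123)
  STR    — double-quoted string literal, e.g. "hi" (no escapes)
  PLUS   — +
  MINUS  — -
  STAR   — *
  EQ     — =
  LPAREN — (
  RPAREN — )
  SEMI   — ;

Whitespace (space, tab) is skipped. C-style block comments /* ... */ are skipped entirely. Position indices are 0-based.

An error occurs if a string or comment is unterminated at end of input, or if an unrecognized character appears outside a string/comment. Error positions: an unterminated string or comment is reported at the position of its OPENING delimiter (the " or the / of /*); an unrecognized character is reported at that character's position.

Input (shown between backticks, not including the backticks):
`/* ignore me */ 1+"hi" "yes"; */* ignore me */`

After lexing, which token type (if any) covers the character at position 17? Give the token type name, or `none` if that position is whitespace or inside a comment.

Answer: PLUS

Derivation:
pos=0: enter COMMENT mode (saw '/*')
exit COMMENT mode (now at pos=15)
pos=16: emit NUM '1' (now at pos=17)
pos=17: emit PLUS '+'
pos=18: enter STRING mode
pos=18: emit STR "hi" (now at pos=22)
pos=23: enter STRING mode
pos=23: emit STR "yes" (now at pos=28)
pos=28: emit SEMI ';'
pos=30: emit STAR '*'
pos=31: enter COMMENT mode (saw '/*')
exit COMMENT mode (now at pos=46)
DONE. 6 tokens: [NUM, PLUS, STR, STR, SEMI, STAR]
Position 17: char is '+' -> PLUS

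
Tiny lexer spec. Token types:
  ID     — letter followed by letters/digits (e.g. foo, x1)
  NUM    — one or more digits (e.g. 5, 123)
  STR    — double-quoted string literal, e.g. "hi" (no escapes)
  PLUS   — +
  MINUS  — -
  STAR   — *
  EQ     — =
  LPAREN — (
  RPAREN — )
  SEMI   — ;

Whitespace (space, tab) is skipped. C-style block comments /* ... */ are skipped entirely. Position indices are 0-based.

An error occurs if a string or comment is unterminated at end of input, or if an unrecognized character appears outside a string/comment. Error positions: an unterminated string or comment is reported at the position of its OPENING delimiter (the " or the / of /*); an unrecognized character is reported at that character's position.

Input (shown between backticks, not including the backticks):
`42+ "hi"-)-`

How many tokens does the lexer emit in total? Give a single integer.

Answer: 6

Derivation:
pos=0: emit NUM '42' (now at pos=2)
pos=2: emit PLUS '+'
pos=4: enter STRING mode
pos=4: emit STR "hi" (now at pos=8)
pos=8: emit MINUS '-'
pos=9: emit RPAREN ')'
pos=10: emit MINUS '-'
DONE. 6 tokens: [NUM, PLUS, STR, MINUS, RPAREN, MINUS]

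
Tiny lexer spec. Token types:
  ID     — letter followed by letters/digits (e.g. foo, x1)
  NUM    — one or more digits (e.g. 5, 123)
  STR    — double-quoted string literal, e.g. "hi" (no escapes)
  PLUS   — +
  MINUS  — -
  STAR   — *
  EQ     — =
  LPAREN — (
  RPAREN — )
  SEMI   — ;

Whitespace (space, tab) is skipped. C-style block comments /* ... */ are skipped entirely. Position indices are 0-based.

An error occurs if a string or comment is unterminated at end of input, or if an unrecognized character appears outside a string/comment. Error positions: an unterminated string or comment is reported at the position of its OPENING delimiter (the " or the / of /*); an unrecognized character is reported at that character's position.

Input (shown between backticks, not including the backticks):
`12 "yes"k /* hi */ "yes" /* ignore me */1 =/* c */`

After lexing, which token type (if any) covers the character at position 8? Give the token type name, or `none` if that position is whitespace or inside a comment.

Answer: ID

Derivation:
pos=0: emit NUM '12' (now at pos=2)
pos=3: enter STRING mode
pos=3: emit STR "yes" (now at pos=8)
pos=8: emit ID 'k' (now at pos=9)
pos=10: enter COMMENT mode (saw '/*')
exit COMMENT mode (now at pos=18)
pos=19: enter STRING mode
pos=19: emit STR "yes" (now at pos=24)
pos=25: enter COMMENT mode (saw '/*')
exit COMMENT mode (now at pos=40)
pos=40: emit NUM '1' (now at pos=41)
pos=42: emit EQ '='
pos=43: enter COMMENT mode (saw '/*')
exit COMMENT mode (now at pos=50)
DONE. 6 tokens: [NUM, STR, ID, STR, NUM, EQ]
Position 8: char is 'k' -> ID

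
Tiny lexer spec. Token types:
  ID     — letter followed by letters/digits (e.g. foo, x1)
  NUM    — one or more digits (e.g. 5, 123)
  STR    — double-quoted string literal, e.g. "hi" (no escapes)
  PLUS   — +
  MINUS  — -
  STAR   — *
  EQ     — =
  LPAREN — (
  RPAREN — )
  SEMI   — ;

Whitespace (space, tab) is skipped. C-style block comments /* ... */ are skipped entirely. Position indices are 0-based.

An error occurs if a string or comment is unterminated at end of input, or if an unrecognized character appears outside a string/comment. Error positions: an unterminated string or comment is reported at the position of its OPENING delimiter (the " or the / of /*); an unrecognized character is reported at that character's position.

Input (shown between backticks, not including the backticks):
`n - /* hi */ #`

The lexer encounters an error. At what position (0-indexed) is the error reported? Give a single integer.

pos=0: emit ID 'n' (now at pos=1)
pos=2: emit MINUS '-'
pos=4: enter COMMENT mode (saw '/*')
exit COMMENT mode (now at pos=12)
pos=13: ERROR — unrecognized char '#'

Answer: 13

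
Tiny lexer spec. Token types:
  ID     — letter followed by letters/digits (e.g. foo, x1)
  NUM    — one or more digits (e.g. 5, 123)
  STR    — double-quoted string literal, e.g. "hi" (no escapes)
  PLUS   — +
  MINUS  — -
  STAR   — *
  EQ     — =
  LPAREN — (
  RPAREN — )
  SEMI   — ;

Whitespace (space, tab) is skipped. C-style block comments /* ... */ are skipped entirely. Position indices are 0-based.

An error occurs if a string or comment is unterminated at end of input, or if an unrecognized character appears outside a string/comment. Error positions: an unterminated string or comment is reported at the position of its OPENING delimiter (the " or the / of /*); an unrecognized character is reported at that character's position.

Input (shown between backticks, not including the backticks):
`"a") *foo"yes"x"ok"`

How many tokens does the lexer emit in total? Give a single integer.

pos=0: enter STRING mode
pos=0: emit STR "a" (now at pos=3)
pos=3: emit RPAREN ')'
pos=5: emit STAR '*'
pos=6: emit ID 'foo' (now at pos=9)
pos=9: enter STRING mode
pos=9: emit STR "yes" (now at pos=14)
pos=14: emit ID 'x' (now at pos=15)
pos=15: enter STRING mode
pos=15: emit STR "ok" (now at pos=19)
DONE. 7 tokens: [STR, RPAREN, STAR, ID, STR, ID, STR]

Answer: 7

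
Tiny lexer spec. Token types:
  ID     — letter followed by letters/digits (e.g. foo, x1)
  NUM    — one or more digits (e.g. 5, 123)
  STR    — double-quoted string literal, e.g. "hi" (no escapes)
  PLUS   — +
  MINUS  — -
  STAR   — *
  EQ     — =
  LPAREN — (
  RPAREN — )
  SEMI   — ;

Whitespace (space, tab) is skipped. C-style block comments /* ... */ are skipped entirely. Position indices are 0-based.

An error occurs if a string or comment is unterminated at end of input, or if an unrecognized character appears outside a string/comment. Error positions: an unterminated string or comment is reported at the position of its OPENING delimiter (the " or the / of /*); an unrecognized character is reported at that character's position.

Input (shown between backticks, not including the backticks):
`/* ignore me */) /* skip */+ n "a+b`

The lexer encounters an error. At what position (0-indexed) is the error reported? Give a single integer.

pos=0: enter COMMENT mode (saw '/*')
exit COMMENT mode (now at pos=15)
pos=15: emit RPAREN ')'
pos=17: enter COMMENT mode (saw '/*')
exit COMMENT mode (now at pos=27)
pos=27: emit PLUS '+'
pos=29: emit ID 'n' (now at pos=30)
pos=31: enter STRING mode
pos=31: ERROR — unterminated string

Answer: 31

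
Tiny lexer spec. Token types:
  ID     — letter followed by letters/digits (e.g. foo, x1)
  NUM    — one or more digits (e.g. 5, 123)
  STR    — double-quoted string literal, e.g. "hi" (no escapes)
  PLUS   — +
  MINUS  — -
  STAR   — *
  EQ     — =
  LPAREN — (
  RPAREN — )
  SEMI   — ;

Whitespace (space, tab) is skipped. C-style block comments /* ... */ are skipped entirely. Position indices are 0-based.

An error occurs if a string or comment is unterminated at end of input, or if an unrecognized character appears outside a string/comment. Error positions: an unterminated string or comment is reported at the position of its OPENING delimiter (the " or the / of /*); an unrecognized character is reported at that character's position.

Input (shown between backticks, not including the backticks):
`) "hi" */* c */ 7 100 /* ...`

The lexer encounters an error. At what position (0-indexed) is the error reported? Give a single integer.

pos=0: emit RPAREN ')'
pos=2: enter STRING mode
pos=2: emit STR "hi" (now at pos=6)
pos=7: emit STAR '*'
pos=8: enter COMMENT mode (saw '/*')
exit COMMENT mode (now at pos=15)
pos=16: emit NUM '7' (now at pos=17)
pos=18: emit NUM '100' (now at pos=21)
pos=22: enter COMMENT mode (saw '/*')
pos=22: ERROR — unterminated comment (reached EOF)

Answer: 22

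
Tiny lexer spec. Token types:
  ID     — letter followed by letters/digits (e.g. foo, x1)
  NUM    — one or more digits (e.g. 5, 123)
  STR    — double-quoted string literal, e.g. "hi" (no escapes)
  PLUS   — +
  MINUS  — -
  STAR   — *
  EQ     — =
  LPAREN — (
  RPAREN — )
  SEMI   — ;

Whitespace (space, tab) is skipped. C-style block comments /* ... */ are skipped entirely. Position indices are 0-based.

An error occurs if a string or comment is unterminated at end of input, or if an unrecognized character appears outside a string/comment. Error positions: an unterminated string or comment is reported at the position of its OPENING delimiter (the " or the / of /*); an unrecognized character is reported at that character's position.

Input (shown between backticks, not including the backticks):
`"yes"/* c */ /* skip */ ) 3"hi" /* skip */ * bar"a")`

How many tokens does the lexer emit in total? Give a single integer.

pos=0: enter STRING mode
pos=0: emit STR "yes" (now at pos=5)
pos=5: enter COMMENT mode (saw '/*')
exit COMMENT mode (now at pos=12)
pos=13: enter COMMENT mode (saw '/*')
exit COMMENT mode (now at pos=23)
pos=24: emit RPAREN ')'
pos=26: emit NUM '3' (now at pos=27)
pos=27: enter STRING mode
pos=27: emit STR "hi" (now at pos=31)
pos=32: enter COMMENT mode (saw '/*')
exit COMMENT mode (now at pos=42)
pos=43: emit STAR '*'
pos=45: emit ID 'bar' (now at pos=48)
pos=48: enter STRING mode
pos=48: emit STR "a" (now at pos=51)
pos=51: emit RPAREN ')'
DONE. 8 tokens: [STR, RPAREN, NUM, STR, STAR, ID, STR, RPAREN]

Answer: 8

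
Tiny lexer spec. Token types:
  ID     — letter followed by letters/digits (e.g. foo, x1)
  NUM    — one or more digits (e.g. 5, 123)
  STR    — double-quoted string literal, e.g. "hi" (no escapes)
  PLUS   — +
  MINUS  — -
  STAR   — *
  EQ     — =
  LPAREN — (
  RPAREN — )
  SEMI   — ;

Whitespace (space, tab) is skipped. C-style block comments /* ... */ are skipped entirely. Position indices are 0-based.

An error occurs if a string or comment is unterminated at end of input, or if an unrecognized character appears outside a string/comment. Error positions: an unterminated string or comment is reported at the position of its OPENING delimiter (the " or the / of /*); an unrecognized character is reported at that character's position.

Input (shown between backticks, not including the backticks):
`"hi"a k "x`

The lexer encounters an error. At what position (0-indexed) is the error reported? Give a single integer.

pos=0: enter STRING mode
pos=0: emit STR "hi" (now at pos=4)
pos=4: emit ID 'a' (now at pos=5)
pos=6: emit ID 'k' (now at pos=7)
pos=8: enter STRING mode
pos=8: ERROR — unterminated string

Answer: 8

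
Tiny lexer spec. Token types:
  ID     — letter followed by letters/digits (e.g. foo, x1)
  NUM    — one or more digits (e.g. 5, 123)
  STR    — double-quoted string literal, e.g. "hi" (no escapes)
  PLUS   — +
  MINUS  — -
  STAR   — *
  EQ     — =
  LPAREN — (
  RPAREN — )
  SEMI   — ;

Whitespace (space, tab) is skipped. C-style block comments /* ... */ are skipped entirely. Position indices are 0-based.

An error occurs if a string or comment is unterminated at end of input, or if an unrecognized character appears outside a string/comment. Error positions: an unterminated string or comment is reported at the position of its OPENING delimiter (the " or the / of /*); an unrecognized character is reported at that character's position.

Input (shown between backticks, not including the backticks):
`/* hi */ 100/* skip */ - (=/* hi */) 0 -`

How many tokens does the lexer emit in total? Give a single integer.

pos=0: enter COMMENT mode (saw '/*')
exit COMMENT mode (now at pos=8)
pos=9: emit NUM '100' (now at pos=12)
pos=12: enter COMMENT mode (saw '/*')
exit COMMENT mode (now at pos=22)
pos=23: emit MINUS '-'
pos=25: emit LPAREN '('
pos=26: emit EQ '='
pos=27: enter COMMENT mode (saw '/*')
exit COMMENT mode (now at pos=35)
pos=35: emit RPAREN ')'
pos=37: emit NUM '0' (now at pos=38)
pos=39: emit MINUS '-'
DONE. 7 tokens: [NUM, MINUS, LPAREN, EQ, RPAREN, NUM, MINUS]

Answer: 7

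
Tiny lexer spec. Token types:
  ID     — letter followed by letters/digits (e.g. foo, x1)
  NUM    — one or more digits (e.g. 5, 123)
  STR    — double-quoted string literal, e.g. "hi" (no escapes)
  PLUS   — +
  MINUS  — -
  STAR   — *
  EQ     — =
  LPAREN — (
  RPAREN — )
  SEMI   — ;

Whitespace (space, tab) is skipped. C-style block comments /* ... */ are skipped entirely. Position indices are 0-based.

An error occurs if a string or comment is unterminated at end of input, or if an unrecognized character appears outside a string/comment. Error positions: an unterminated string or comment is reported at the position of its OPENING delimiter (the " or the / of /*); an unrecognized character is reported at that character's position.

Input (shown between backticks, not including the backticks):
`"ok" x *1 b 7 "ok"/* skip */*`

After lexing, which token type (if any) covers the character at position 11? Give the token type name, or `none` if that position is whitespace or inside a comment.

pos=0: enter STRING mode
pos=0: emit STR "ok" (now at pos=4)
pos=5: emit ID 'x' (now at pos=6)
pos=7: emit STAR '*'
pos=8: emit NUM '1' (now at pos=9)
pos=10: emit ID 'b' (now at pos=11)
pos=12: emit NUM '7' (now at pos=13)
pos=14: enter STRING mode
pos=14: emit STR "ok" (now at pos=18)
pos=18: enter COMMENT mode (saw '/*')
exit COMMENT mode (now at pos=28)
pos=28: emit STAR '*'
DONE. 8 tokens: [STR, ID, STAR, NUM, ID, NUM, STR, STAR]
Position 11: char is ' ' -> none

Answer: none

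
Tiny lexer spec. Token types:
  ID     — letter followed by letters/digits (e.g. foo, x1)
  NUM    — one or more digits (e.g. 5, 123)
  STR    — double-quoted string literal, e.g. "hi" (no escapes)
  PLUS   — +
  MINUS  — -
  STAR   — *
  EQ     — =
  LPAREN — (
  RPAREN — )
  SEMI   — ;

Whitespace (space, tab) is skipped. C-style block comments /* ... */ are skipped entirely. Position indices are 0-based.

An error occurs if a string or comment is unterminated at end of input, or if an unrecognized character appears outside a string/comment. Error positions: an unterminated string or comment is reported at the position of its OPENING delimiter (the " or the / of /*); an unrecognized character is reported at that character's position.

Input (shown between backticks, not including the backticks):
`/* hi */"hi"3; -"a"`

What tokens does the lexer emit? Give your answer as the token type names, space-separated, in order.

pos=0: enter COMMENT mode (saw '/*')
exit COMMENT mode (now at pos=8)
pos=8: enter STRING mode
pos=8: emit STR "hi" (now at pos=12)
pos=12: emit NUM '3' (now at pos=13)
pos=13: emit SEMI ';'
pos=15: emit MINUS '-'
pos=16: enter STRING mode
pos=16: emit STR "a" (now at pos=19)
DONE. 5 tokens: [STR, NUM, SEMI, MINUS, STR]

Answer: STR NUM SEMI MINUS STR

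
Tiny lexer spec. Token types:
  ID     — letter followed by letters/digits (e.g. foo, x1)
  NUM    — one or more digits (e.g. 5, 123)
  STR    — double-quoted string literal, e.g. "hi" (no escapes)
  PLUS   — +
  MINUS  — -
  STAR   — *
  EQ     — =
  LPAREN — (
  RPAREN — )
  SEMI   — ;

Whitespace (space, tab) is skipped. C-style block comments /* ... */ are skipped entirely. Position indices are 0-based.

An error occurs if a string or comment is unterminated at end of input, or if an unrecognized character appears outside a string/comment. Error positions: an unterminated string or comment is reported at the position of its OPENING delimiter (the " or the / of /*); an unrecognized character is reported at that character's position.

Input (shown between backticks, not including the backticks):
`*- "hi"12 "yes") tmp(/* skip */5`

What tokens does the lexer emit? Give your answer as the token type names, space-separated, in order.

pos=0: emit STAR '*'
pos=1: emit MINUS '-'
pos=3: enter STRING mode
pos=3: emit STR "hi" (now at pos=7)
pos=7: emit NUM '12' (now at pos=9)
pos=10: enter STRING mode
pos=10: emit STR "yes" (now at pos=15)
pos=15: emit RPAREN ')'
pos=17: emit ID 'tmp' (now at pos=20)
pos=20: emit LPAREN '('
pos=21: enter COMMENT mode (saw '/*')
exit COMMENT mode (now at pos=31)
pos=31: emit NUM '5' (now at pos=32)
DONE. 9 tokens: [STAR, MINUS, STR, NUM, STR, RPAREN, ID, LPAREN, NUM]

Answer: STAR MINUS STR NUM STR RPAREN ID LPAREN NUM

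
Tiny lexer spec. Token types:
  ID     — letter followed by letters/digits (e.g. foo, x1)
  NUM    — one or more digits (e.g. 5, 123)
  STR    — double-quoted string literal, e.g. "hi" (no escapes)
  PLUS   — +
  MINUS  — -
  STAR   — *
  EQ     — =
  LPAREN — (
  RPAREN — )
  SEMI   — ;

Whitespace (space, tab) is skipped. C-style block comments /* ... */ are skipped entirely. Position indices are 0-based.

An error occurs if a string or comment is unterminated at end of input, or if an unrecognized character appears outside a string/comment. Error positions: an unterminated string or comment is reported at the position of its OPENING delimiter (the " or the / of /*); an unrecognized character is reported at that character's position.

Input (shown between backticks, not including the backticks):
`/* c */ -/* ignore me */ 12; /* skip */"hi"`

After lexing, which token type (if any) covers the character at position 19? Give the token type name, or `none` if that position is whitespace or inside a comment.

pos=0: enter COMMENT mode (saw '/*')
exit COMMENT mode (now at pos=7)
pos=8: emit MINUS '-'
pos=9: enter COMMENT mode (saw '/*')
exit COMMENT mode (now at pos=24)
pos=25: emit NUM '12' (now at pos=27)
pos=27: emit SEMI ';'
pos=29: enter COMMENT mode (saw '/*')
exit COMMENT mode (now at pos=39)
pos=39: enter STRING mode
pos=39: emit STR "hi" (now at pos=43)
DONE. 4 tokens: [MINUS, NUM, SEMI, STR]
Position 19: char is 'm' -> none

Answer: none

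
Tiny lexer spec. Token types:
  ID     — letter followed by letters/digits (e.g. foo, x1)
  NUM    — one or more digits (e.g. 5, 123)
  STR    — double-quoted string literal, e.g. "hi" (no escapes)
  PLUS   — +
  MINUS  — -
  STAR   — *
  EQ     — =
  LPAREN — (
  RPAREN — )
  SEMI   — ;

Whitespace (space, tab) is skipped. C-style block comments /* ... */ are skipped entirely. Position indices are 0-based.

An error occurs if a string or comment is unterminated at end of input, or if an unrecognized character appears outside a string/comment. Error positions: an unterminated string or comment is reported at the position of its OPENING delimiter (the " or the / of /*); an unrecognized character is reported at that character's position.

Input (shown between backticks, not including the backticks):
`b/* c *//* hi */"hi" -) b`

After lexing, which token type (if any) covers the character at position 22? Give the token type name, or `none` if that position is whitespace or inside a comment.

Answer: RPAREN

Derivation:
pos=0: emit ID 'b' (now at pos=1)
pos=1: enter COMMENT mode (saw '/*')
exit COMMENT mode (now at pos=8)
pos=8: enter COMMENT mode (saw '/*')
exit COMMENT mode (now at pos=16)
pos=16: enter STRING mode
pos=16: emit STR "hi" (now at pos=20)
pos=21: emit MINUS '-'
pos=22: emit RPAREN ')'
pos=24: emit ID 'b' (now at pos=25)
DONE. 5 tokens: [ID, STR, MINUS, RPAREN, ID]
Position 22: char is ')' -> RPAREN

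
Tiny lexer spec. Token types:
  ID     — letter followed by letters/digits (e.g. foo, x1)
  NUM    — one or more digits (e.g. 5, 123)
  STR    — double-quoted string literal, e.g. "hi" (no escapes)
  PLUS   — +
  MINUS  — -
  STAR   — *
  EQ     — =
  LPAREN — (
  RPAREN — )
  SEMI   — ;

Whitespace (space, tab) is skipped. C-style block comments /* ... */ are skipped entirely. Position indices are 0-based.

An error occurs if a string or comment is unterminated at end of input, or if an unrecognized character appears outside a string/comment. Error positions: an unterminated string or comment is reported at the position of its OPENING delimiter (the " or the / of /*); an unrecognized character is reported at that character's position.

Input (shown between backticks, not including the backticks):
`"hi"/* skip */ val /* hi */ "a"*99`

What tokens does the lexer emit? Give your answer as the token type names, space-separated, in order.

Answer: STR ID STR STAR NUM

Derivation:
pos=0: enter STRING mode
pos=0: emit STR "hi" (now at pos=4)
pos=4: enter COMMENT mode (saw '/*')
exit COMMENT mode (now at pos=14)
pos=15: emit ID 'val' (now at pos=18)
pos=19: enter COMMENT mode (saw '/*')
exit COMMENT mode (now at pos=27)
pos=28: enter STRING mode
pos=28: emit STR "a" (now at pos=31)
pos=31: emit STAR '*'
pos=32: emit NUM '99' (now at pos=34)
DONE. 5 tokens: [STR, ID, STR, STAR, NUM]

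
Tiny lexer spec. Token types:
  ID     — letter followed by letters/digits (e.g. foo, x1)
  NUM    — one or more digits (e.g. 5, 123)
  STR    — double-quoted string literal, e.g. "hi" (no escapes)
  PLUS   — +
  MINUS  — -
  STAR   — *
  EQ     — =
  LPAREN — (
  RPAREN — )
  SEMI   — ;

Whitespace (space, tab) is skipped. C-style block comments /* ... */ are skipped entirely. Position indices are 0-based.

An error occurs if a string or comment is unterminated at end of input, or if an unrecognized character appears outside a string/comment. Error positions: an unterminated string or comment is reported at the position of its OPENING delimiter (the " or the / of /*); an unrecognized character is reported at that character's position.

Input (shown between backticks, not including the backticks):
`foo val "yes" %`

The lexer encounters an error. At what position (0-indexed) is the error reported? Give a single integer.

pos=0: emit ID 'foo' (now at pos=3)
pos=4: emit ID 'val' (now at pos=7)
pos=8: enter STRING mode
pos=8: emit STR "yes" (now at pos=13)
pos=14: ERROR — unrecognized char '%'

Answer: 14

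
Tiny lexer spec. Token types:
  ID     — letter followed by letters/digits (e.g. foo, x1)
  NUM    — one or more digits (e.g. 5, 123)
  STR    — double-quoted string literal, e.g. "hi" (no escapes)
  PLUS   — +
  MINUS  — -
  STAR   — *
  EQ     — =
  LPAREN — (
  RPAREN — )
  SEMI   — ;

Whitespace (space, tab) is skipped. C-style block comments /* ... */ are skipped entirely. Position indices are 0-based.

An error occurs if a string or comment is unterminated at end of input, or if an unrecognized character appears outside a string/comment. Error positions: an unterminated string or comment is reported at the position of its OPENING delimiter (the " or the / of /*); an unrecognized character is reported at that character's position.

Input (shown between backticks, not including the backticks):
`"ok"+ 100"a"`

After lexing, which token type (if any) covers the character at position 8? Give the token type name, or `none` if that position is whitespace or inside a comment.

pos=0: enter STRING mode
pos=0: emit STR "ok" (now at pos=4)
pos=4: emit PLUS '+'
pos=6: emit NUM '100' (now at pos=9)
pos=9: enter STRING mode
pos=9: emit STR "a" (now at pos=12)
DONE. 4 tokens: [STR, PLUS, NUM, STR]
Position 8: char is '0' -> NUM

Answer: NUM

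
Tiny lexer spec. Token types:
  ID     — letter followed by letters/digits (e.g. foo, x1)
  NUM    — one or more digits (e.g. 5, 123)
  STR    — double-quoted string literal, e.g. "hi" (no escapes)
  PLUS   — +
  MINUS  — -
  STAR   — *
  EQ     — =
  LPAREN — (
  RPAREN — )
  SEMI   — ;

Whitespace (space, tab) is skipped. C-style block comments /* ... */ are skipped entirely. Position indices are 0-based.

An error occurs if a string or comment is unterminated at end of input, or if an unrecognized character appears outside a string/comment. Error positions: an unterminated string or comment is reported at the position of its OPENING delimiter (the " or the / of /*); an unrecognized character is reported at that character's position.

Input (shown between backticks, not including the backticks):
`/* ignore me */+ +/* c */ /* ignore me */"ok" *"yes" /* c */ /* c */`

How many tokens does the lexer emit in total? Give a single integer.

Answer: 5

Derivation:
pos=0: enter COMMENT mode (saw '/*')
exit COMMENT mode (now at pos=15)
pos=15: emit PLUS '+'
pos=17: emit PLUS '+'
pos=18: enter COMMENT mode (saw '/*')
exit COMMENT mode (now at pos=25)
pos=26: enter COMMENT mode (saw '/*')
exit COMMENT mode (now at pos=41)
pos=41: enter STRING mode
pos=41: emit STR "ok" (now at pos=45)
pos=46: emit STAR '*'
pos=47: enter STRING mode
pos=47: emit STR "yes" (now at pos=52)
pos=53: enter COMMENT mode (saw '/*')
exit COMMENT mode (now at pos=60)
pos=61: enter COMMENT mode (saw '/*')
exit COMMENT mode (now at pos=68)
DONE. 5 tokens: [PLUS, PLUS, STR, STAR, STR]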